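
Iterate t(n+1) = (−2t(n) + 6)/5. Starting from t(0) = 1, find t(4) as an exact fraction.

t(1) = (−2·1 + 6)/5 = 4/5.
t(2) = (−2·(4/5) + 6)/5 = 22/25.
t(3) = (−2·(22/25) + 6)/5 = 106/125.
t(4) = (−2·(106/125) + 6)/5 = 538/625.

538/625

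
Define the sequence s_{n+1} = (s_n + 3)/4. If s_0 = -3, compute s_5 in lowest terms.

s_1 = ((-3) + 3)/4 = 0.
s_2 = (0 + 3)/4 = 3/4.
s_3 = ((3/4) + 3)/4 = 15/16.
s_4 = ((15/16) + 3)/4 = 63/64.
s_5 = ((63/64) + 3)/4 = 255/256.

255/256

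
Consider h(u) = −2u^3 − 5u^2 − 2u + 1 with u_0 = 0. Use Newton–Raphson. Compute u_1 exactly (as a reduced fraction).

h'(u) = −6u^2 − 10u − 2.
h(0) = 1, h'(0) = −2, so u_1 = 0 − 1/(−2) = 1/2.

1/2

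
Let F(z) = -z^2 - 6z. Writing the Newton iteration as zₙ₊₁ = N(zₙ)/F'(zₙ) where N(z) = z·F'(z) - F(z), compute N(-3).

-9

F'(z) = -2z - 6.
N(z) = z·F'(z) - F(z) = z·(-2z - 6) - (-z^2 - 6z) = -z^2.
N(-3) = -9.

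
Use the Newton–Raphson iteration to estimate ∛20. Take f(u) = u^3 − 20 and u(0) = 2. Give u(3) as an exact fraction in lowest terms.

f'(u) = 3u^2.
f(2) = −12, f'(2) = 12, so u(1) = 2 − (−12)/12 = 3.
f(3) = 7, f'(3) = 27, so u(2) = 3 − 7/27 = 74/27.
f(74/27) = 11564/19683, f'(74/27) = 5476/243, so u(3) = (74/27) − (11564/19683)/(5476/243) = 301027/110889.

301027/110889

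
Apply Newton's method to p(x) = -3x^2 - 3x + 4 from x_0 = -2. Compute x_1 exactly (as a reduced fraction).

-16/9

p'(x) = -6x - 3.
p(-2) = -2, p'(-2) = 9, so x_1 = (-2) - (-2)/9 = -16/9.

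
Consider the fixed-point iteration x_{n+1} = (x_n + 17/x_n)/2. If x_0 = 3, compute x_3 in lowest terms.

x_1 = (3 + 17/3)/2 = 13/3.
x_2 = (13/3 + 17/(13/3))/2 = 161/39.
x_3 = (161/39 + 17/(161/39))/2 = 25889/6279.

25889/6279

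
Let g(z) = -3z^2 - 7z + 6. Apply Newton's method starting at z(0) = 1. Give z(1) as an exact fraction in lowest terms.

g'(z) = -6z - 7.
g(1) = -4, g'(1) = -13, so z(1) = 1 - (-4)/(-13) = 9/13.

9/13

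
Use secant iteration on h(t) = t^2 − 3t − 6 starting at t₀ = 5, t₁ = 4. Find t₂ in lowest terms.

h(5) = 4, h(4) = −2. t₂ = 4 − (−2)·(4 − 5)/((−2) − 4) = 13/3.

13/3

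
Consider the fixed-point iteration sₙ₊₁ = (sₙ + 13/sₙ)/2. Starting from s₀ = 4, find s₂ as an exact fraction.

s₁ = (4 + 13/4)/2 = 29/8.
s₂ = (29/8 + 13/(29/8))/2 = 1673/464.

1673/464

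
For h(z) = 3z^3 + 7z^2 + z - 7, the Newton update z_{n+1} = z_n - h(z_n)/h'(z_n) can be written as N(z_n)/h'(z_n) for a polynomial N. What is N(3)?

h'(z) = 9z^2 + 14z + 1.
N(z) = z·h'(z) - h(z) = z·(9z^2 + 14z + 1) - (3z^3 + 7z^2 + z - 7) = 6z^3 + 7z^2 + 7.
N(3) = 232.

232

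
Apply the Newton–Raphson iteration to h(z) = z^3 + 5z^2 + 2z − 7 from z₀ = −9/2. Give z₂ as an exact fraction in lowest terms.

−3651923/891334

h'(z) = 3z^2 + 10z + 2.
h(−9/2) = −47/8, h'(−9/2) = 71/4, so z₁ = (−9/2) − (−47/8)/(71/4) = −296/71.
h(−296/71) = −320305/357911, h'(−296/71) = 62770/5041, so z₂ = (−296/71) − (−320305/357911)/(62770/5041) = −3651923/891334.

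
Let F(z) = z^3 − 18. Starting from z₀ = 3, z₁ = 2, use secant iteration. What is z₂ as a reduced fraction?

F(3) = 9, F(2) = −10. z₂ = 2 − (−10)·(2 − 3)/((−10) − 9) = 48/19.

48/19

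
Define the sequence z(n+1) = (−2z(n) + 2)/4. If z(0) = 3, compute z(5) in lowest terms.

z(1) = (−2·3 + 2)/4 = −1.
z(2) = (−2·(−1) + 2)/4 = 1.
z(3) = (−2·1 + 2)/4 = 0.
z(4) = (−2·0 + 2)/4 = 1/2.
z(5) = (−2·(1/2) + 2)/4 = 1/4.

1/4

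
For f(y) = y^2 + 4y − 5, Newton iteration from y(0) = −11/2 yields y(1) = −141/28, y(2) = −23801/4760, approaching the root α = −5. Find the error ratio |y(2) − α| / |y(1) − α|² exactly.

y(1) − α = −141/28 − (−5) = −141/28 + 5 = −1/28, so |y(1) − α| = 1/28.
y(2) − α = −23801/4760 − (−5) = −23801/4760 + 5 = −1/4760, so |y(2) − α| = 1/4760.
|y(1) − α|² = 1/784.
Ratio = (1/4760) / (1/784) = 14/85.

14/85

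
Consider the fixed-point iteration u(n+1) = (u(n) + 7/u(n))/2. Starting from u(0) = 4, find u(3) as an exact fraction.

1902497/719072

u(1) = (4 + 7/4)/2 = 23/8.
u(2) = (23/8 + 7/(23/8))/2 = 977/368.
u(3) = (977/368 + 7/(977/368))/2 = 1902497/719072.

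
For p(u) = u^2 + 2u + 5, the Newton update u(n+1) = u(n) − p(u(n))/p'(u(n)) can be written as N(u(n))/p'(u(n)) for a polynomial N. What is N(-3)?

4

p'(u) = 2u + 2.
N(u) = u·p'(u) − p(u) = u·(2u + 2) − (u^2 + 2u + 5) = u^2 − 5.
N(-3) = 4.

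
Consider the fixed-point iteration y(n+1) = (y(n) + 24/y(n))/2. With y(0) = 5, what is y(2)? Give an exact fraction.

y(1) = (5 + 24/5)/2 = 49/10.
y(2) = (49/10 + 24/(49/10))/2 = 4801/980.

4801/980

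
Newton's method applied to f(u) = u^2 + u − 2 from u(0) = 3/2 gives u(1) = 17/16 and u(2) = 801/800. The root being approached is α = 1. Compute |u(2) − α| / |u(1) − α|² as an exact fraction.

u(1) − α = 17/16 − 1 = 1/16, so |u(1) − α| = 1/16.
u(2) − α = 801/800 − 1 = 1/800, so |u(2) − α| = 1/800.
|u(1) − α|² = 1/256.
Ratio = (1/800) / (1/256) = 8/25.

8/25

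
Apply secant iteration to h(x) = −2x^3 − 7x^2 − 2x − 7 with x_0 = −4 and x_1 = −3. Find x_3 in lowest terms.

−23709/6688

h(−4) = 17, h(−3) = −10. x_2 = (−3) − (−10)·((−3) − (−4))/((−10) − 17) = −91/27.
h(−3) = −10, h(−91/27) = −63070/19683. x_3 = (−91/27) − (−63070/19683)·((−91/27) − (−3))/((−63070/19683) − (−10)) = −23709/6688.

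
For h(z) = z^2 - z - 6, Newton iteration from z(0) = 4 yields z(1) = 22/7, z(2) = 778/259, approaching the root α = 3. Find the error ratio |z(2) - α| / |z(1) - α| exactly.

1/37

z(1) - α = 22/7 - 3 = 1/7, so |z(1) - α| = 1/7.
z(2) - α = 778/259 - 3 = 1/259, so |z(2) - α| = 1/259.
Ratio = (1/259) / (1/7) = 1/37.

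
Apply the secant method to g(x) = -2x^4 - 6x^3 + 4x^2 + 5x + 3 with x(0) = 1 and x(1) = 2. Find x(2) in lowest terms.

g(1) = 4, g(2) = -51. x(2) = 2 - (-51)·(2 - 1)/((-51) - 4) = 59/55.

59/55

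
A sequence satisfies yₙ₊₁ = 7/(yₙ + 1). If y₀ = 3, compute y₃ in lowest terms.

77/39

y₁ = 7/(3 + 1) = 7/4.
y₂ = 7/(7/4 + 1) = 28/11.
y₃ = 7/(28/11 + 1) = 77/39.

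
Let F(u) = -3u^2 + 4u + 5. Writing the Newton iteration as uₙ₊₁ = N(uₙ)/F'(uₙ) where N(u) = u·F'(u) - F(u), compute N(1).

F'(u) = -6u + 4.
N(u) = u·F'(u) - F(u) = u·(-6u + 4) - (-3u^2 + 4u + 5) = -3u^2 - 5.
N(1) = -8.

-8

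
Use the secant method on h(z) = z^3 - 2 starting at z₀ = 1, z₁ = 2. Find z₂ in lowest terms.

8/7

h(1) = -1, h(2) = 6. z₂ = 2 - 6·(2 - 1)/(6 - (-1)) = 8/7.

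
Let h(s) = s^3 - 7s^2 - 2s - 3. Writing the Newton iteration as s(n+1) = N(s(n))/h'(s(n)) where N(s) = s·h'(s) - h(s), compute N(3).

h'(s) = 3s^2 - 14s - 2.
N(s) = s·h'(s) - h(s) = s·(3s^2 - 14s - 2) - (s^3 - 7s^2 - 2s - 3) = 2s^3 - 7s^2 + 3.
N(3) = -6.

-6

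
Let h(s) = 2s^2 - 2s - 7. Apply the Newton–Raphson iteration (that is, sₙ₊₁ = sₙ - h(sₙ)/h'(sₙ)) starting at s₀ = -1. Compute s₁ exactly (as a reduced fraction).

h'(s) = 4s - 2.
h(-1) = -3, h'(-1) = -6, so s₁ = (-1) - (-3)/(-6) = -3/2.

-3/2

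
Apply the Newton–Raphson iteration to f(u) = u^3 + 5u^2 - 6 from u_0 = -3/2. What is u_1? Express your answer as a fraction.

f'(u) = 3u^2 + 10u.
f(-3/2) = 15/8, f'(-3/2) = -33/4, so u_1 = (-3/2) - (15/8)/(-33/4) = -14/11.

-14/11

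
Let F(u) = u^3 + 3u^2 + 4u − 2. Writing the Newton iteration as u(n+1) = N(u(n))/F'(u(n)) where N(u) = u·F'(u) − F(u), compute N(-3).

F'(u) = 3u^2 + 6u + 4.
N(u) = u·F'(u) − F(u) = u·(3u^2 + 6u + 4) − (u^3 + 3u^2 + 4u − 2) = 2u^3 + 3u^2 + 2.
N(-3) = −25.

−25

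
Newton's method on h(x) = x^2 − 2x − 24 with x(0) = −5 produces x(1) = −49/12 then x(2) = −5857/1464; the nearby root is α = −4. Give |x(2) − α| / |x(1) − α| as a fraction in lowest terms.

x(1) − α = −49/12 − (−4) = −49/12 + 4 = −1/12, so |x(1) − α| = 1/12.
x(2) − α = −5857/1464 − (−4) = −5857/1464 + 4 = −1/1464, so |x(2) − α| = 1/1464.
Ratio = (1/1464) / (1/12) = 1/122.

1/122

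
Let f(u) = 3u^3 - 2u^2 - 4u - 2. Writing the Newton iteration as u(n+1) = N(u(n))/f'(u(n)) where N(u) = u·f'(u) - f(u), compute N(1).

6

f'(u) = 9u^2 - 4u - 4.
N(u) = u·f'(u) - f(u) = u·(9u^2 - 4u - 4) - (3u^3 - 2u^2 - 4u - 2) = 6u^3 - 2u^2 + 2.
N(1) = 6.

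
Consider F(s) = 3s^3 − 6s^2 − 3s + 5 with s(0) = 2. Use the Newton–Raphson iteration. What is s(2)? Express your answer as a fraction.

F'(s) = 9s^2 − 12s − 3.
F(2) = −1, F'(2) = 9, so s(1) = 2 − (−1)/9 = 19/9.
F(19/9) = 37/243, F'(19/9) = 106/9, so s(2) = (19/9) − (37/243)/(106/9) = 6005/2862.

6005/2862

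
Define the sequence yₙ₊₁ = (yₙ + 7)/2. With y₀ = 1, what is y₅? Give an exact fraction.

y₁ = (1 + 7)/2 = 4.
y₂ = (4 + 7)/2 = 11/2.
y₃ = ((11/2) + 7)/2 = 25/4.
y₄ = ((25/4) + 7)/2 = 53/8.
y₅ = ((53/8) + 7)/2 = 109/16.

109/16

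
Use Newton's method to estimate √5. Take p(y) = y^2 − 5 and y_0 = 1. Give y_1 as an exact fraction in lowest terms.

p'(y) = 2y.
p(1) = −4, p'(1) = 2, so y_1 = 1 − (−4)/2 = 3.

3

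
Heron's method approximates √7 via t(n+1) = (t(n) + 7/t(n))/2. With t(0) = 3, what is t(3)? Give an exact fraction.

32257/12192

t(1) = (3 + 7/3)/2 = 8/3.
t(2) = (8/3 + 7/(8/3))/2 = 127/48.
t(3) = (127/48 + 7/(127/48))/2 = 32257/12192.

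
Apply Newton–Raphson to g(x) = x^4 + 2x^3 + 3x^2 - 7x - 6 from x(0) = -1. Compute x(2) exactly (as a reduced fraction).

g'(x) = 4x^3 + 6x^2 + 6x - 7.
g(-1) = 3, g'(-1) = -11, so x(1) = (-1) - 3/(-11) = -8/11.
g(-8/11) = 2754/14641, g'(-8/11) = -12949/1331, so x(2) = (-8/11) - (2754/14641)/(-12949/1331) = -100838/142439.

-100838/142439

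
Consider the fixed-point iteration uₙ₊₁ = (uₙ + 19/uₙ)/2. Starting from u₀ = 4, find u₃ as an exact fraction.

11916881/2733920

u₁ = (4 + 19/4)/2 = 35/8.
u₂ = (35/8 + 19/(35/8))/2 = 2441/560.
u₃ = (2441/560 + 19/(2441/560))/2 = 11916881/2733920.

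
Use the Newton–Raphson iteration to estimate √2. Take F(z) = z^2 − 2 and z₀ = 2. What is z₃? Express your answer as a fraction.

F'(z) = 2z.
F(2) = 2, F'(2) = 4, so z₁ = 2 − 2/4 = 3/2.
F(3/2) = 1/4, F'(3/2) = 3, so z₂ = (3/2) − (1/4)/3 = 17/12.
F(17/12) = 1/144, F'(17/12) = 17/6, so z₃ = (17/12) − (1/144)/(17/6) = 577/408.

577/408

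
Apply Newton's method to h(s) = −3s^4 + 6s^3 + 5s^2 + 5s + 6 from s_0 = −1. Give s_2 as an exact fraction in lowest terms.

−6133954/7155025

h'(s) = −12s^3 + 18s^2 + 10s + 5.
h(−1) = −3, h'(−1) = 25, so s_1 = (−1) − (−3)/25 = −22/25.
h(−22/25) = −162468/390625, h'(−22/25) = 286201/15625, so s_2 = (−22/25) − (−162468/390625)/(286201/15625) = −6133954/7155025.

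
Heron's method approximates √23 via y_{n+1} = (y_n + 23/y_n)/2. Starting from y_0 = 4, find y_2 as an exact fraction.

y_1 = (4 + 23/4)/2 = 39/8.
y_2 = (39/8 + 23/(39/8))/2 = 2993/624.

2993/624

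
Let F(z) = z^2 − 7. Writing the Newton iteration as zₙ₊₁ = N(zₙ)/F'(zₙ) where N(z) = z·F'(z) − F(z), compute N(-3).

16

F'(z) = 2z.
N(z) = z·F'(z) − F(z) = z·(2z) − (z^2 − 7) = z^2 + 7.
N(-3) = 16.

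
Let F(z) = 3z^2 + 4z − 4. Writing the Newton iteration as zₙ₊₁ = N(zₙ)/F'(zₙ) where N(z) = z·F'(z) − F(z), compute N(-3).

F'(z) = 6z + 4.
N(z) = z·F'(z) − F(z) = z·(6z + 4) − (3z^2 + 4z − 4) = 3z^2 + 4.
N(-3) = 31.

31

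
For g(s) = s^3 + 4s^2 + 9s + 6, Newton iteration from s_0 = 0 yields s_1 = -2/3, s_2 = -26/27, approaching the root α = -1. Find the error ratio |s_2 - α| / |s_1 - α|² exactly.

s_1 - α = -2/3 - (-1) = -2/3 + 1 = 1/3, so |s_1 - α| = 1/3.
s_2 - α = -26/27 - (-1) = -26/27 + 1 = 1/27, so |s_2 - α| = 1/27.
|s_1 - α|² = 1/9.
Ratio = (1/27) / (1/9) = 1/3.

1/3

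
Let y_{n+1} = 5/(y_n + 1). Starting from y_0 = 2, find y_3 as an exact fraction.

y_1 = 5/(2 + 1) = 5/3.
y_2 = 5/(5/3 + 1) = 15/8.
y_3 = 5/(15/8 + 1) = 40/23.

40/23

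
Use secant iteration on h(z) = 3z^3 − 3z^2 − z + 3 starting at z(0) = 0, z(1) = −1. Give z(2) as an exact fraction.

h(0) = 3, h(−1) = −2. z(2) = (−1) − (−2)·((−1) − 0)/((−2) − 3) = −3/5.

−3/5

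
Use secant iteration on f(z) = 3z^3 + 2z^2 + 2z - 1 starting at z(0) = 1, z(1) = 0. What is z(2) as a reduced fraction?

f(1) = 6, f(0) = -1. z(2) = 0 - (-1)·(0 - 1)/((-1) - 6) = 1/7.

1/7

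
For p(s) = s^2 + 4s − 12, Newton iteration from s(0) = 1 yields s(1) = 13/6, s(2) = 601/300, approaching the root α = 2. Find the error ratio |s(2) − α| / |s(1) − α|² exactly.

3/25

s(1) − α = 13/6 − 2 = 1/6, so |s(1) − α| = 1/6.
s(2) − α = 601/300 − 2 = 1/300, so |s(2) − α| = 1/300.
|s(1) − α|² = 1/36.
Ratio = (1/300) / (1/36) = 3/25.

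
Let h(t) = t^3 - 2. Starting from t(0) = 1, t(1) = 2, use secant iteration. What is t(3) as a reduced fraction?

75/62

h(1) = -1, h(2) = 6. t(2) = 2 - 6·(2 - 1)/(6 - (-1)) = 8/7.
h(2) = 6, h(8/7) = -174/343. t(3) = (8/7) - (-174/343)·((8/7) - 2)/((-174/343) - 6) = 75/62.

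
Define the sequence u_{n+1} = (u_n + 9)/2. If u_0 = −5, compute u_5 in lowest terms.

137/16

u_1 = ((−5) + 9)/2 = 2.
u_2 = (2 + 9)/2 = 11/2.
u_3 = ((11/2) + 9)/2 = 29/4.
u_4 = ((29/4) + 9)/2 = 65/8.
u_5 = ((65/8) + 9)/2 = 137/16.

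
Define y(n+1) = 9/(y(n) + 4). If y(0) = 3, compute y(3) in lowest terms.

333/211

y(1) = 9/(3 + 4) = 9/7.
y(2) = 9/(9/7 + 4) = 63/37.
y(3) = 9/(63/37 + 4) = 333/211.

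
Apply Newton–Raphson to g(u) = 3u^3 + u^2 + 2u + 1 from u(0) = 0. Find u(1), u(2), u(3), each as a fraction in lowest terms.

u(1) = -1/2, u(2) = -6/13, u(3) = -275/598

g'(u) = 9u^2 + 2u + 2.
g(0) = 1, g'(0) = 2, so u(1) = 0 - 1/2 = -1/2.
g(-1/2) = -1/8, g'(-1/2) = 13/4, so u(2) = (-1/2) - (-1/8)/(13/4) = -6/13.
g(-6/13) = -11/2197, g'(-6/13) = 506/169, so u(3) = (-6/13) - (-11/2197)/(506/169) = -275/598.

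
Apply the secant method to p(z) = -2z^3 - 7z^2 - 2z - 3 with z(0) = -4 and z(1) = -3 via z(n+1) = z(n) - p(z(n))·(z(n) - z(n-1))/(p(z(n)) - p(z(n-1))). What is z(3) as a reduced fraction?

p(-4) = 21, p(-3) = -6. z(2) = (-3) - (-6)·((-3) - (-4))/((-6) - 21) = -29/9.
p(-3) = -6, p(-29/9) = -1694/729. z(3) = (-29/9) - (-1694/729)·((-29/9) - (-3))/((-1694/729) - (-6)) = -2253/670.

-2253/670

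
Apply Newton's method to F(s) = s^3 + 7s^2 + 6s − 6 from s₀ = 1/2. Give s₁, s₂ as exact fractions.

F'(s) = 3s^2 + 14s + 6.
F(1/2) = −9/8, F'(1/2) = 55/4, so s₁ = (1/2) − (−9/8)/(55/4) = 32/55.
F(32/55) = 9558/166375, F'(32/55) = 45862/3025, so s₂ = (32/55) − (9558/166375)/(45862/3025) = 729013/1261205.

s₁ = 32/55, s₂ = 729013/1261205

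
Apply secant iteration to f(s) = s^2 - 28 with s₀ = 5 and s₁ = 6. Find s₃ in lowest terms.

f(5) = -3, f(6) = 8. s₂ = 6 - 8·(6 - 5)/(8 - (-3)) = 58/11.
f(6) = 8, f(58/11) = -24/121. s₃ = (58/11) - (-24/121)·((58/11) - 6)/((-24/121) - 8) = 164/31.

164/31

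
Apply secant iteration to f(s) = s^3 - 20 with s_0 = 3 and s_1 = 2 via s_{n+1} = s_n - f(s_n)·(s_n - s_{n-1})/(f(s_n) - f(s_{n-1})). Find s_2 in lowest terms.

f(3) = 7, f(2) = -12. s_2 = 2 - (-12)·(2 - 3)/((-12) - 7) = 50/19.

50/19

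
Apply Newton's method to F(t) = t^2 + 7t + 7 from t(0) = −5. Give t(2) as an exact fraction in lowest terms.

−29/5

F'(t) = 2t + 7.
F(−5) = −3, F'(−5) = −3, so t(1) = (−5) − (−3)/(−3) = −6.
F(−6) = 1, F'(−6) = −5, so t(2) = (−6) − 1/(−5) = −29/5.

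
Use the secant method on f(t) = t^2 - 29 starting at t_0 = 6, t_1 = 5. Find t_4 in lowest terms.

f(6) = 7, f(5) = -4. t_2 = 5 - (-4)·(5 - 6)/((-4) - 7) = 59/11.
f(5) = -4, f(59/11) = -28/121. t_3 = (59/11) - (-28/121)·((59/11) - 5)/((-28/121) - (-4)) = 307/57.
f(59/11) = -28/121, f(307/57) = 28/3249. t_4 = (307/57) - (28/3249)·((307/57) - (59/11))/((28/3249) - (-28/121)) = 9074/1685.

9074/1685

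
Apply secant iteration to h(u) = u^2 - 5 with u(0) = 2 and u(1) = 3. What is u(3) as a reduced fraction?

29/13

h(2) = -1, h(3) = 4. u(2) = 3 - 4·(3 - 2)/(4 - (-1)) = 11/5.
h(3) = 4, h(11/5) = -4/25. u(3) = (11/5) - (-4/25)·((11/5) - 3)/((-4/25) - 4) = 29/13.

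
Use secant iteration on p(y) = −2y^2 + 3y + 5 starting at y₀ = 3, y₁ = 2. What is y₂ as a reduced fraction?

17/7

p(3) = −4, p(2) = 3. y₂ = 2 − 3·(2 − 3)/(3 − (−4)) = 17/7.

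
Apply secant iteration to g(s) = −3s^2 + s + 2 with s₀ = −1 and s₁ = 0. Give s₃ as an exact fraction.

−4/5

g(−1) = −2, g(0) = 2. s₂ = 0 − 2·(0 − (−1))/(2 − (−2)) = −1/2.
g(0) = 2, g(−1/2) = 3/4. s₃ = (−1/2) − (3/4)·((−1/2) − 0)/((3/4) − 2) = −4/5.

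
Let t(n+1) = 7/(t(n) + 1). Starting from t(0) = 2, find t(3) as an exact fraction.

70/31

t(1) = 7/(2 + 1) = 7/3.
t(2) = 7/(7/3 + 1) = 21/10.
t(3) = 7/(21/10 + 1) = 70/31.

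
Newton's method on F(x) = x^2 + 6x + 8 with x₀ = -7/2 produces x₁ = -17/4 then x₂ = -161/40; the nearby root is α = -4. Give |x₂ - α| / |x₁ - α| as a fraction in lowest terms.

x₁ - α = -17/4 - (-4) = -17/4 + 4 = -1/4, so |x₁ - α| = 1/4.
x₂ - α = -161/40 - (-4) = -161/40 + 4 = -1/40, so |x₂ - α| = 1/40.
Ratio = (1/40) / (1/4) = 1/10.

1/10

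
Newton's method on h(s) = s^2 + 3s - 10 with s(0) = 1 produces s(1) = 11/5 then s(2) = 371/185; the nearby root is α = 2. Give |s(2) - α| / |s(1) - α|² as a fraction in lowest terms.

s(1) - α = 11/5 - 2 = 1/5, so |s(1) - α| = 1/5.
s(2) - α = 371/185 - 2 = 1/185, so |s(2) - α| = 1/185.
|s(1) - α|² = 1/25.
Ratio = (1/185) / (1/25) = 5/37.

5/37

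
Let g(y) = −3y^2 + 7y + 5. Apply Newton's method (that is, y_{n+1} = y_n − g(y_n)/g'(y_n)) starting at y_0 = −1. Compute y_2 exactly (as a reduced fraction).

−1037/1807

g'(y) = −6y + 7.
g(−1) = −5, g'(−1) = 13, so y_1 = (−1) − (−5)/13 = −8/13.
g(−8/13) = −75/169, g'(−8/13) = 139/13, so y_2 = (−8/13) − (−75/169)/(139/13) = −1037/1807.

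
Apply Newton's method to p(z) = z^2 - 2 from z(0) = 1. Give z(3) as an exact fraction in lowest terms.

p'(z) = 2z.
p(1) = -1, p'(1) = 2, so z(1) = 1 - (-1)/2 = 3/2.
p(3/2) = 1/4, p'(3/2) = 3, so z(2) = (3/2) - (1/4)/3 = 17/12.
p(17/12) = 1/144, p'(17/12) = 17/6, so z(3) = (17/12) - (1/144)/(17/6) = 577/408.

577/408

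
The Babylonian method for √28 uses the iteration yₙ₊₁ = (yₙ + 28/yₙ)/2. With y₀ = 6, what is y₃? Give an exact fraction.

32257/6096

y₁ = (6 + 28/6)/2 = 16/3.
y₂ = (16/3 + 28/(16/3))/2 = 127/24.
y₃ = (127/24 + 28/(127/24))/2 = 32257/6096.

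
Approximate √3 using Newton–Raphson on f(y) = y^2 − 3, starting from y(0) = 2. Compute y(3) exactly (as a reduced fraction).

f'(y) = 2y.
f(2) = 1, f'(2) = 4, so y(1) = 2 − 1/4 = 7/4.
f(7/4) = 1/16, f'(7/4) = 7/2, so y(2) = (7/4) − (1/16)/(7/2) = 97/56.
f(97/56) = 1/3136, f'(97/56) = 97/28, so y(3) = (97/56) − (1/3136)/(97/28) = 18817/10864.

18817/10864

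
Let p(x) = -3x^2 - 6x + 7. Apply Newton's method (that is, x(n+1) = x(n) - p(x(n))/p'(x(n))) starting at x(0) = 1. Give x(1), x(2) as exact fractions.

p'(x) = -6x - 6.
p(1) = -2, p'(1) = -12, so x(1) = 1 - (-2)/(-12) = 5/6.
p(5/6) = -1/12, p'(5/6) = -11, so x(2) = (5/6) - (-1/12)/(-11) = 109/132.

x(1) = 5/6, x(2) = 109/132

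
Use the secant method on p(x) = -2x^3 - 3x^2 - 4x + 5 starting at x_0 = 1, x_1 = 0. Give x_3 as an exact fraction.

p(1) = -4, p(0) = 5. x_2 = 0 - 5·(0 - 1)/(5 - (-4)) = 5/9.
p(0) = 5, p(5/9) = 1100/729. x_3 = (5/9) - (1100/729)·((5/9) - 0)/((1100/729) - 5) = 405/509.

405/509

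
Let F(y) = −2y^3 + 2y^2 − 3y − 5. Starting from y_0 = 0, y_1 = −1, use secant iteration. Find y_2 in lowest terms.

−5/7

F(0) = −5, F(−1) = 2. y_2 = (−1) − 2·((−1) − 0)/(2 − (−5)) = −5/7.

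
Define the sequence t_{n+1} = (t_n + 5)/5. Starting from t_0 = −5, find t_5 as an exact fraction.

156/125

t_1 = ((−5) + 5)/5 = 0.
t_2 = (0 + 5)/5 = 1.
t_3 = (1 + 5)/5 = 6/5.
t_4 = ((6/5) + 5)/5 = 31/25.
t_5 = ((31/25) + 5)/5 = 156/125.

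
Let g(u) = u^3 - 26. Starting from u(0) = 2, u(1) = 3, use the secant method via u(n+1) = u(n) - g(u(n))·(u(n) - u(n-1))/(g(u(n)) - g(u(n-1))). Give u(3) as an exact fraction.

g(2) = -18, g(3) = 1. u(2) = 3 - 1·(3 - 2)/(1 - (-18)) = 56/19.
g(3) = 1, g(56/19) = -2718/6859. u(3) = (56/19) - (-2718/6859)·((56/19) - 3)/((-2718/6859) - 1) = 28370/9577.

28370/9577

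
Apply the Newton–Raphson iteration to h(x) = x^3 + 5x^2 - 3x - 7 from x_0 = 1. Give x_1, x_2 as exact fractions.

h'(x) = 3x^2 + 10x - 3.
h(1) = -4, h'(1) = 10, so x_1 = 1 - (-4)/10 = 7/5.
h(7/5) = 168/125, h'(7/5) = 422/25, so x_2 = (7/5) - (168/125)/(422/25) = 1393/1055.

x_1 = 7/5, x_2 = 1393/1055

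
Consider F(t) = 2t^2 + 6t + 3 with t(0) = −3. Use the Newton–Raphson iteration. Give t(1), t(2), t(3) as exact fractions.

F'(t) = 4t + 6.
F(−3) = 3, F'(−3) = −6, so t(1) = (−3) − 3/(−6) = −5/2.
F(−5/2) = 1/2, F'(−5/2) = −4, so t(2) = (−5/2) − (1/2)/(−4) = −19/8.
F(−19/8) = 1/32, F'(−19/8) = −7/2, so t(3) = (−19/8) − (1/32)/(−7/2) = −265/112.

t(1) = −5/2, t(2) = −19/8, t(3) = −265/112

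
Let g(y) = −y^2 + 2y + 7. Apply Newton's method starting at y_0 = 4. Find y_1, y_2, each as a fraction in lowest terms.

g'(y) = −2y + 2.
g(4) = −1, g'(4) = −6, so y_1 = 4 − (−1)/(−6) = 23/6.
g(23/6) = −1/36, g'(23/6) = −17/3, so y_2 = (23/6) − (−1/36)/(−17/3) = 781/204.

y_1 = 23/6, y_2 = 781/204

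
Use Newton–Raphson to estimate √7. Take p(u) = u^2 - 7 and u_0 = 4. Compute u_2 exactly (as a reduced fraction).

977/368

p'(u) = 2u.
p(4) = 9, p'(4) = 8, so u_1 = 4 - 9/8 = 23/8.
p(23/8) = 81/64, p'(23/8) = 23/4, so u_2 = (23/8) - (81/64)/(23/4) = 977/368.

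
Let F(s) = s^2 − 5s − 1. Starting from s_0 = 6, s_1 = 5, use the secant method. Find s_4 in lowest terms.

F(6) = 5, F(5) = −1. s_2 = 5 − (−1)·(5 − 6)/((−1) − 5) = 31/6.
F(5) = −1, F(31/6) = −5/36. s_3 = (31/6) − (−5/36)·((31/6) − 5)/((−5/36) − (−1)) = 161/31.
F(31/6) = −5/36, F(161/31) = 5/961. s_4 = (161/31) − (5/961)·((161/31) − (31/6))/((5/961) − (−5/36)) = 5177/997.

5177/997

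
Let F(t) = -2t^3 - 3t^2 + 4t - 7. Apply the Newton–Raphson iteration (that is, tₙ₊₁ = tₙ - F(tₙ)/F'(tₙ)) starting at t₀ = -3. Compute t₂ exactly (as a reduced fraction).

-540/199

F'(t) = -6t^2 - 6t + 4.
F(-3) = 8, F'(-3) = -32, so t₁ = (-3) - 8/(-32) = -11/4.
F(-11/4) = 29/32, F'(-11/4) = -199/8, so t₂ = (-11/4) - (29/32)/(-199/8) = -540/199.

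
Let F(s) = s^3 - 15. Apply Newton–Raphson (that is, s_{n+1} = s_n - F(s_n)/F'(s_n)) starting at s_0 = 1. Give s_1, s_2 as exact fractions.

F'(s) = 3s^2.
F(1) = -14, F'(1) = 3, so s_1 = 1 - (-14)/3 = 17/3.
F(17/3) = 4508/27, F'(17/3) = 289/3, so s_2 = (17/3) - (4508/27)/(289/3) = 10231/2601.

s_1 = 17/3, s_2 = 10231/2601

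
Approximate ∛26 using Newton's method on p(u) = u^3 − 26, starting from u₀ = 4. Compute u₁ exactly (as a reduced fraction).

77/24

p'(u) = 3u^2.
p(4) = 38, p'(4) = 48, so u₁ = 4 − 38/48 = 77/24.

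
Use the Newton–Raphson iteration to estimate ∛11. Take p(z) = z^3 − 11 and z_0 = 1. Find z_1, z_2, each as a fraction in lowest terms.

p'(z) = 3z^2.
p(1) = −10, p'(1) = 3, so z_1 = 1 − (−10)/3 = 13/3.
p(13/3) = 1900/27, p'(13/3) = 169/3, so z_2 = (13/3) − (1900/27)/(169/3) = 4691/1521.

z_1 = 13/3, z_2 = 4691/1521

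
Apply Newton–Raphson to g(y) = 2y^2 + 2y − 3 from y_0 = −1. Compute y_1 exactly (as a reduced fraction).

g'(y) = 4y + 2.
g(−1) = −3, g'(−1) = −2, so y_1 = (−1) − (−3)/(−2) = −5/2.

−5/2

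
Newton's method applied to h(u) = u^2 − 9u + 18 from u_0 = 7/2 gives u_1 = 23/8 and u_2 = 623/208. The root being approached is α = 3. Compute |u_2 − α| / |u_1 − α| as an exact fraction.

1/26

u_1 − α = 23/8 − 3 = −1/8, so |u_1 − α| = 1/8.
u_2 − α = 623/208 − 3 = −1/208, so |u_2 − α| = 1/208.
Ratio = (1/208) / (1/8) = 1/26.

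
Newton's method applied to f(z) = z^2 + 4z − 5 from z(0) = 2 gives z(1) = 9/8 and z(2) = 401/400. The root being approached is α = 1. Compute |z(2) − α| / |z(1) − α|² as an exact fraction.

z(1) − α = 9/8 − 1 = 1/8, so |z(1) − α| = 1/8.
z(2) − α = 401/400 − 1 = 1/400, so |z(2) − α| = 1/400.
|z(1) − α|² = 1/64.
Ratio = (1/400) / (1/64) = 4/25.

4/25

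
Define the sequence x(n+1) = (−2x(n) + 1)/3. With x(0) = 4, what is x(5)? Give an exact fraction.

−73/243

x(1) = (−2·4 + 1)/3 = −7/3.
x(2) = (−2·(−7/3) + 1)/3 = 17/9.
x(3) = (−2·(17/9) + 1)/3 = −25/27.
x(4) = (−2·(−25/27) + 1)/3 = 77/81.
x(5) = (−2·(77/81) + 1)/3 = −73/243.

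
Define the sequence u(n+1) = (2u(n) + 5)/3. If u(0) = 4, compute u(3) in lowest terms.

127/27

u(1) = (2·4 + 5)/3 = 13/3.
u(2) = (2·(13/3) + 5)/3 = 41/9.
u(3) = (2·(41/9) + 5)/3 = 127/27.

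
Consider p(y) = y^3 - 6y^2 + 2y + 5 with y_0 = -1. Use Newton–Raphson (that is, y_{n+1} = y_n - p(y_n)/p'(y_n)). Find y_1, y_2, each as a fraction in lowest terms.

y_1 = -13/17, y_2 = -46197/63529

p'(y) = 3y^2 - 12y + 2.
p(-1) = -4, p'(-1) = 17, so y_1 = (-1) - (-4)/17 = -13/17.
p(-13/17) = -2384/4913, p'(-13/17) = 3737/289, so y_2 = (-13/17) - (-2384/4913)/(3737/289) = -46197/63529.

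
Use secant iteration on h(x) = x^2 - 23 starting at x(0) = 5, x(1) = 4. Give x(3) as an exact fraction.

h(5) = 2, h(4) = -7. x(2) = 4 - (-7)·(4 - 5)/((-7) - 2) = 43/9.
h(4) = -7, h(43/9) = -14/81. x(3) = (43/9) - (-14/81)·((43/9) - 4)/((-14/81) - (-7)) = 379/79.

379/79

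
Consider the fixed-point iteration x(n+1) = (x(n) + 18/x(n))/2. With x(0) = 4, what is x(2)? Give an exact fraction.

x(1) = (4 + 18/4)/2 = 17/4.
x(2) = (17/4 + 18/(17/4))/2 = 577/136.

577/136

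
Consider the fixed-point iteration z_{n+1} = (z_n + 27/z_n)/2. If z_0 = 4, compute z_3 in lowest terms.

25575217/4921952

z_1 = (4 + 27/4)/2 = 43/8.
z_2 = (43/8 + 27/(43/8))/2 = 3577/688.
z_3 = (3577/688 + 27/(3577/688))/2 = 25575217/4921952.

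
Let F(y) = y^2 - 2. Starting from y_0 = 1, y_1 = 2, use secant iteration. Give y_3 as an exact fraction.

7/5

F(1) = -1, F(2) = 2. y_2 = 2 - 2·(2 - 1)/(2 - (-1)) = 4/3.
F(2) = 2, F(4/3) = -2/9. y_3 = (4/3) - (-2/9)·((4/3) - 2)/((-2/9) - 2) = 7/5.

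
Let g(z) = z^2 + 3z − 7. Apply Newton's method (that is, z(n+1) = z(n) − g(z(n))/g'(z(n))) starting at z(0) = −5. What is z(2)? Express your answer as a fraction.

g'(z) = 2z + 3.
g(−5) = 3, g'(−5) = −7, so z(1) = (−5) − 3/(−7) = −32/7.
g(−32/7) = 9/49, g'(−32/7) = −43/7, so z(2) = (−32/7) − (9/49)/(−43/7) = −1367/301.

−1367/301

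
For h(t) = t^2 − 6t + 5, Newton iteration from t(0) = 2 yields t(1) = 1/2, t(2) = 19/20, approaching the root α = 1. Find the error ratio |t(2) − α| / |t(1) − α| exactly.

t(1) − α = 1/2 − 1 = −1/2, so |t(1) − α| = 1/2.
t(2) − α = 19/20 − 1 = −1/20, so |t(2) − α| = 1/20.
Ratio = (1/20) / (1/2) = 1/10.

1/10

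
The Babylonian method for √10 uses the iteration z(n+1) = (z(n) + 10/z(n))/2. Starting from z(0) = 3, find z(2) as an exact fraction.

z(1) = (3 + 10/3)/2 = 19/6.
z(2) = (19/6 + 10/(19/6))/2 = 721/228.

721/228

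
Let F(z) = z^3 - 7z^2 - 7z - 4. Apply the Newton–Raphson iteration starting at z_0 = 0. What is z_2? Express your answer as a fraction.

460/679

F'(z) = 3z^2 - 14z - 7.
F(0) = -4, F'(0) = -7, so z_1 = 0 - (-4)/(-7) = -4/7.
F(-4/7) = -848/343, F'(-4/7) = 97/49, so z_2 = (-4/7) - (-848/343)/(97/49) = 460/679.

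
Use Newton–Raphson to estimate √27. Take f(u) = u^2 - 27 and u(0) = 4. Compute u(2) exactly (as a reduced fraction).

3577/688

f'(u) = 2u.
f(4) = -11, f'(4) = 8, so u(1) = 4 - (-11)/8 = 43/8.
f(43/8) = 121/64, f'(43/8) = 43/4, so u(2) = (43/8) - (121/64)/(43/4) = 3577/688.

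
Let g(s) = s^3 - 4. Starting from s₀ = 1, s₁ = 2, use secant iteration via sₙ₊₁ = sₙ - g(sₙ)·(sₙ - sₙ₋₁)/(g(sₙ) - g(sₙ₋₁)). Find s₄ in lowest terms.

2056682/1292353

g(1) = -3, g(2) = 4. s₂ = 2 - 4·(2 - 1)/(4 - (-3)) = 10/7.
g(2) = 4, g(10/7) = -372/343. s₃ = (10/7) - (-372/343)·((10/7) - 2)/((-372/343) - 4) = 169/109.
g(10/7) = -372/343, g(169/109) = -353307/1295029. s₄ = (169/109) - (-353307/1295029)·((169/109) - (10/7))/((-353307/1295029) - (-372/343)) = 2056682/1292353.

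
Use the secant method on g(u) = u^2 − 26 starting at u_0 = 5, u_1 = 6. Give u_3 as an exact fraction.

311/61

g(5) = −1, g(6) = 10. u_2 = 6 − 10·(6 − 5)/(10 − (−1)) = 56/11.
g(6) = 10, g(56/11) = −10/121. u_3 = (56/11) − (−10/121)·((56/11) − 6)/((−10/121) − 10) = 311/61.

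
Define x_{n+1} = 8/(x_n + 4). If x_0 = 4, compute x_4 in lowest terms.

x_1 = 8/(4 + 4) = 1.
x_2 = 8/(1 + 4) = 8/5.
x_3 = 8/(8/5 + 4) = 10/7.
x_4 = 8/(10/7 + 4) = 28/19.

28/19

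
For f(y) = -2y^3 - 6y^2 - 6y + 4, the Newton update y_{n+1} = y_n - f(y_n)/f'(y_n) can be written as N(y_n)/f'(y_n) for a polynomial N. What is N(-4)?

156

f'(y) = -6y^2 - 12y - 6.
N(y) = y·f'(y) - f(y) = y·(-6y^2 - 12y - 6) - (-2y^3 - 6y^2 - 6y + 4) = -4y^3 - 6y^2 - 4.
N(-4) = 156.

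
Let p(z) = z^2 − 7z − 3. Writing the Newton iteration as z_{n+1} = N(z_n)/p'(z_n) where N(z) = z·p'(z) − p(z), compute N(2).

7

p'(z) = 2z − 7.
N(z) = z·p'(z) − p(z) = z·(2z − 7) − (z^2 − 7z − 3) = z^2 + 3.
N(2) = 7.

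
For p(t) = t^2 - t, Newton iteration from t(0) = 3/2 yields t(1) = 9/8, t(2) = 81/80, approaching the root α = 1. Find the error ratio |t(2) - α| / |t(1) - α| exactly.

t(1) - α = 9/8 - 1 = 1/8, so |t(1) - α| = 1/8.
t(2) - α = 81/80 - 1 = 1/80, so |t(2) - α| = 1/80.
Ratio = (1/80) / (1/8) = 1/10.

1/10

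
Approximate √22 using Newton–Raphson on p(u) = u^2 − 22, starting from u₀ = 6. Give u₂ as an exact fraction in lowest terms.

p'(u) = 2u.
p(6) = 14, p'(6) = 12, so u₁ = 6 − 14/12 = 29/6.
p(29/6) = 49/36, p'(29/6) = 29/3, so u₂ = (29/6) − (49/36)/(29/3) = 1633/348.

1633/348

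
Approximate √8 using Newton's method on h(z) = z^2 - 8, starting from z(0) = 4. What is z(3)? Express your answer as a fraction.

577/204

h'(z) = 2z.
h(4) = 8, h'(4) = 8, so z(1) = 4 - 8/8 = 3.
h(3) = 1, h'(3) = 6, so z(2) = 3 - 1/6 = 17/6.
h(17/6) = 1/36, h'(17/6) = 17/3, so z(3) = (17/6) - (1/36)/(17/3) = 577/204.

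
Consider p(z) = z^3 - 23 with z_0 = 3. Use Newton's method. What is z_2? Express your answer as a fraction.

1365775/480249

p'(z) = 3z^2.
p(3) = 4, p'(3) = 27, so z_1 = 3 - 4/27 = 77/27.
p(77/27) = 3824/19683, p'(77/27) = 5929/243, so z_2 = (77/27) - (3824/19683)/(5929/243) = 1365775/480249.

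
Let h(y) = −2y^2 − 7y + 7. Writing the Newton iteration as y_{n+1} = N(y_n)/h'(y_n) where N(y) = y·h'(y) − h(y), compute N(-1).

h'(y) = −4y − 7.
N(y) = y·h'(y) − h(y) = y·(−4y − 7) − (−2y^2 − 7y + 7) = −2y^2 − 7.
N(-1) = −9.

−9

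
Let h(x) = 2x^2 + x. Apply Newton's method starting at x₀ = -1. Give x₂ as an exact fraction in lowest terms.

-8/15

h'(x) = 4x + 1.
h(-1) = 1, h'(-1) = -3, so x₁ = (-1) - 1/(-3) = -2/3.
h(-2/3) = 2/9, h'(-2/3) = -5/3, so x₂ = (-2/3) - (2/9)/(-5/3) = -8/15.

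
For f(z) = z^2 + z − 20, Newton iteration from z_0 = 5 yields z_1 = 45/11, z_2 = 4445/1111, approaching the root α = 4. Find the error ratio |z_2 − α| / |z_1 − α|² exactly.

11/101

z_1 − α = 45/11 − 4 = 1/11, so |z_1 − α| = 1/11.
z_2 − α = 4445/1111 − 4 = 1/1111, so |z_2 − α| = 1/1111.
|z_1 − α|² = 1/121.
Ratio = (1/1111) / (1/121) = 11/101.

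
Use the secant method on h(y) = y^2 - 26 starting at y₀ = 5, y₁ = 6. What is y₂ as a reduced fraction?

h(5) = -1, h(6) = 10. y₂ = 6 - 10·(6 - 5)/(10 - (-1)) = 56/11.

56/11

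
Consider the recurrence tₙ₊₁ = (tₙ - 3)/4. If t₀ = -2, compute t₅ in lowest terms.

-1025/1024

t₁ = ((-2) - 3)/4 = -5/4.
t₂ = ((-5/4) - 3)/4 = -17/16.
t₃ = ((-17/16) - 3)/4 = -65/64.
t₄ = ((-65/64) - 3)/4 = -257/256.
t₅ = ((-257/256) - 3)/4 = -1025/1024.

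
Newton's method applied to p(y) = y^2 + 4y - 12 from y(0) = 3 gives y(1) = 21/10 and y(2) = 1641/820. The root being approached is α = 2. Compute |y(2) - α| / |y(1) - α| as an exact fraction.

1/82

y(1) - α = 21/10 - 2 = 1/10, so |y(1) - α| = 1/10.
y(2) - α = 1641/820 - 2 = 1/820, so |y(2) - α| = 1/820.
Ratio = (1/820) / (1/10) = 1/82.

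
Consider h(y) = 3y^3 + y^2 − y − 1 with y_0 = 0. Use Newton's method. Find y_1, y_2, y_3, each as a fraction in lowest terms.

y_1 = −1, y_2 = −2/3, y_3 = −1/5

h'(y) = 9y^2 + 2y − 1.
h(0) = −1, h'(0) = −1, so y_1 = 0 − (−1)/(−1) = −1.
h(−1) = −2, h'(−1) = 6, so y_2 = (−1) − (−2)/6 = −2/3.
h(−2/3) = −7/9, h'(−2/3) = 5/3, so y_3 = (−2/3) − (−7/9)/(5/3) = −1/5.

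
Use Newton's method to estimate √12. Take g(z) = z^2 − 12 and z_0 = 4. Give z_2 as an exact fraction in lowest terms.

g'(z) = 2z.
g(4) = 4, g'(4) = 8, so z_1 = 4 − 4/8 = 7/2.
g(7/2) = 1/4, g'(7/2) = 7, so z_2 = (7/2) − (1/4)/7 = 97/28.

97/28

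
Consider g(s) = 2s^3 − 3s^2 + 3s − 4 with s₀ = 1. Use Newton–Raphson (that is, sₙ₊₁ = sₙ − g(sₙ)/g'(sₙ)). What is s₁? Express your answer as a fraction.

g'(s) = 6s^2 − 6s + 3.
g(1) = −2, g'(1) = 3, so s₁ = 1 − (−2)/3 = 5/3.

5/3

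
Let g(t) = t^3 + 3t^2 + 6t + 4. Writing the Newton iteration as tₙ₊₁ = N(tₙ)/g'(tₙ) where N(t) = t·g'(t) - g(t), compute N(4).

172

g'(t) = 3t^2 + 6t + 6.
N(t) = t·g'(t) - g(t) = t·(3t^2 + 6t + 6) - (t^3 + 3t^2 + 6t + 4) = 2t^3 + 3t^2 - 4.
N(4) = 172.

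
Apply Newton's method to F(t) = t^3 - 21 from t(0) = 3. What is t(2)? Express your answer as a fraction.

46559/16875

F'(t) = 3t^2.
F(3) = 6, F'(3) = 27, so t(1) = 3 - 6/27 = 25/9.
F(25/9) = 316/729, F'(25/9) = 625/27, so t(2) = (25/9) - (316/729)/(625/27) = 46559/16875.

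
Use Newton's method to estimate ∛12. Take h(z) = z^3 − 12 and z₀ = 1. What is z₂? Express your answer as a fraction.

1453/441

h'(z) = 3z^2.
h(1) = −11, h'(1) = 3, so z₁ = 1 − (−11)/3 = 14/3.
h(14/3) = 2420/27, h'(14/3) = 196/3, so z₂ = (14/3) − (2420/27)/(196/3) = 1453/441.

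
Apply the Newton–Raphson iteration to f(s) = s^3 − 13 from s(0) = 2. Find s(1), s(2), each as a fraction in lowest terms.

f'(s) = 3s^2.
f(2) = −5, f'(2) = 12, so s(1) = 2 − (−5)/12 = 29/12.
f(29/12) = 1925/1728, f'(29/12) = 841/48, so s(2) = (29/12) − (1925/1728)/(841/48) = 35621/15138.

s(1) = 29/12, s(2) = 35621/15138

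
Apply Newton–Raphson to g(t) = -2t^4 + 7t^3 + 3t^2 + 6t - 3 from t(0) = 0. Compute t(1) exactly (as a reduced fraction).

1/2

g'(t) = -8t^3 + 21t^2 + 6t + 6.
g(0) = -3, g'(0) = 6, so t(1) = 0 - (-3)/6 = 1/2.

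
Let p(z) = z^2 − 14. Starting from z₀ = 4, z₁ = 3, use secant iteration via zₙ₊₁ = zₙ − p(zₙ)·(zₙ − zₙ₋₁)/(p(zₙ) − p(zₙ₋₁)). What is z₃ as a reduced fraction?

176/47

p(4) = 2, p(3) = −5. z₂ = 3 − (−5)·(3 − 4)/((−5) − 2) = 26/7.
p(3) = −5, p(26/7) = −10/49. z₃ = (26/7) − (−10/49)·((26/7) − 3)/((−10/49) − (−5)) = 176/47.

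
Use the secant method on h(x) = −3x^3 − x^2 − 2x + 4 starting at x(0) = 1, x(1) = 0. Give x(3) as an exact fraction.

h(1) = −2, h(0) = 4. x(2) = 0 − 4·(0 − 1)/(4 − (−2)) = 2/3.
h(0) = 4, h(2/3) = 4/3. x(3) = (2/3) − (4/3)·((2/3) − 0)/((4/3) − 4) = 1.

1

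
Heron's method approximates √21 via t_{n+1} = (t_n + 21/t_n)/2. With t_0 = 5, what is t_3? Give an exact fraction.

277727/60605

t_1 = (5 + 21/5)/2 = 23/5.
t_2 = (23/5 + 21/(23/5))/2 = 527/115.
t_3 = (527/115 + 21/(527/115))/2 = 277727/60605.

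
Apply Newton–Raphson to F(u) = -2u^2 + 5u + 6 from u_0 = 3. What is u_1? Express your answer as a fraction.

24/7

F'(u) = -4u + 5.
F(3) = 3, F'(3) = -7, so u_1 = 3 - 3/(-7) = 24/7.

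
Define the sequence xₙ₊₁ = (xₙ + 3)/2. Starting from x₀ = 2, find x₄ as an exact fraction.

x₁ = (2 + 3)/2 = 5/2.
x₂ = ((5/2) + 3)/2 = 11/4.
x₃ = ((11/4) + 3)/2 = 23/8.
x₄ = ((23/8) + 3)/2 = 47/16.

47/16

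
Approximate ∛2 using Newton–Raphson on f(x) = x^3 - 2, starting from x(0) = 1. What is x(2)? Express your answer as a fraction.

f'(x) = 3x^2.
f(1) = -1, f'(1) = 3, so x(1) = 1 - (-1)/3 = 4/3.
f(4/3) = 10/27, f'(4/3) = 16/3, so x(2) = (4/3) - (10/27)/(16/3) = 91/72.

91/72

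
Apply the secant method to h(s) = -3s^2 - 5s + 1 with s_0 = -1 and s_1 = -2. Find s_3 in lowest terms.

-46/25

h(-1) = 3, h(-2) = -1. s_2 = (-2) - (-1)·((-2) - (-1))/((-1) - 3) = -7/4.
h(-2) = -1, h(-7/4) = 9/16. s_3 = (-7/4) - (9/16)·((-7/4) - (-2))/((9/16) - (-1)) = -46/25.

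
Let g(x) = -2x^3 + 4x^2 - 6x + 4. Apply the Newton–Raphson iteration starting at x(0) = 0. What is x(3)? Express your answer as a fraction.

g'(x) = -6x^2 + 8x - 6.
g(0) = 4, g'(0) = -6, so x(1) = 0 - 4/(-6) = 2/3.
g(2/3) = 32/27, g'(2/3) = -10/3, so x(2) = (2/3) - (32/27)/(-10/3) = 46/45.
g(46/45) = -8192/91125, g'(46/45) = -2762/675, so x(3) = (46/45) - (-8192/91125)/(-2762/675) = 186482/186435.

186482/186435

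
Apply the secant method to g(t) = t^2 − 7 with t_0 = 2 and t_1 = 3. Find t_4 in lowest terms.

g(2) = −3, g(3) = 2. t_2 = 3 − 2·(3 − 2)/(2 − (−3)) = 13/5.
g(3) = 2, g(13/5) = −6/25. t_3 = (13/5) − (−6/25)·((13/5) − 3)/((−6/25) − 2) = 37/14.
g(13/5) = −6/25, g(37/14) = −3/196. t_4 = (37/14) − (−3/196)·((37/14) − (13/5))/((−3/196) − (−6/25)) = 971/367.

971/367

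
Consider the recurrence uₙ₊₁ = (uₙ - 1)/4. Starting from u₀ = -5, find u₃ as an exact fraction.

-13/32

u₁ = ((-5) - 1)/4 = -3/2.
u₂ = ((-3/2) - 1)/4 = -5/8.
u₃ = ((-5/8) - 1)/4 = -13/32.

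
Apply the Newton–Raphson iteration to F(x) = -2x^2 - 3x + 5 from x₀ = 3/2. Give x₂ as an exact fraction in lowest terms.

F'(x) = -4x - 3.
F(3/2) = -4, F'(3/2) = -9, so x₁ = (3/2) - (-4)/(-9) = 19/18.
F(19/18) = -32/81, F'(19/18) = -65/9, so x₂ = (19/18) - (-32/81)/(-65/9) = 1171/1170.

1171/1170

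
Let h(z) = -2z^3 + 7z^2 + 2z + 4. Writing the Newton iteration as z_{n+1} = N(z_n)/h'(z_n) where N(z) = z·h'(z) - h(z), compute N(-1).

7

h'(z) = -6z^2 + 14z + 2.
N(z) = z·h'(z) - h(z) = z·(-6z^2 + 14z + 2) - (-2z^3 + 7z^2 + 2z + 4) = -4z^3 + 7z^2 - 4.
N(-1) = 7.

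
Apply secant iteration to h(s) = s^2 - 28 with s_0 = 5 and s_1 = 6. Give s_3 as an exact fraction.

h(5) = -3, h(6) = 8. s_2 = 6 - 8·(6 - 5)/(8 - (-3)) = 58/11.
h(6) = 8, h(58/11) = -24/121. s_3 = (58/11) - (-24/121)·((58/11) - 6)/((-24/121) - 8) = 164/31.

164/31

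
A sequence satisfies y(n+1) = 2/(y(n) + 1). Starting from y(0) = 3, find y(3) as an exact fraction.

6/7

y(1) = 2/(3 + 1) = 1/2.
y(2) = 2/(1/2 + 1) = 4/3.
y(3) = 2/(4/3 + 1) = 6/7.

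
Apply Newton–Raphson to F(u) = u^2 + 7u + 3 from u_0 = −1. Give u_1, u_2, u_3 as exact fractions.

u_1 = −2/5, u_2 = −71/155, u_3 = −67034/146165

F'(u) = 2u + 7.
F(−1) = −3, F'(−1) = 5, so u_1 = (−1) − (−3)/5 = −2/5.
F(−2/5) = 9/25, F'(−2/5) = 31/5, so u_2 = (−2/5) − (9/25)/(31/5) = −71/155.
F(−71/155) = 81/24025, F'(−71/155) = 943/155, so u_3 = (−71/155) − (81/24025)/(943/155) = −67034/146165.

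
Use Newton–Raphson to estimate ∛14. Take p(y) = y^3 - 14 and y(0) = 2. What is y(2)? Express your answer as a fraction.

181/75

p'(y) = 3y^2.
p(2) = -6, p'(2) = 12, so y(1) = 2 - (-6)/12 = 5/2.
p(5/2) = 13/8, p'(5/2) = 75/4, so y(2) = (5/2) - (13/8)/(75/4) = 181/75.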